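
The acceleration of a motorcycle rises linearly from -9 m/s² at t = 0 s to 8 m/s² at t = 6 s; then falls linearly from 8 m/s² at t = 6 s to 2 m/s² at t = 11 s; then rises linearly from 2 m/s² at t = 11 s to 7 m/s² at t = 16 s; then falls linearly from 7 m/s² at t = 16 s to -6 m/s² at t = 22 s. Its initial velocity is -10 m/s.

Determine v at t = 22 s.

Δv equals the area under the a-t graph; then v = v₀ + Δv.
0–6 s: ½(-9 + 8)(6) = -3 m/s
6–11 s: ½(8 + 2)(5) = 25 m/s
11–16 s: ½(2 + 7)(5) = 22.5 m/s
16–22 s: ½(7 + -6)(6) = 3 m/s
Δv = 47.5 m/s, so v(22) = -10 + (47.5) = 37.5 m/s.

37.5 m/s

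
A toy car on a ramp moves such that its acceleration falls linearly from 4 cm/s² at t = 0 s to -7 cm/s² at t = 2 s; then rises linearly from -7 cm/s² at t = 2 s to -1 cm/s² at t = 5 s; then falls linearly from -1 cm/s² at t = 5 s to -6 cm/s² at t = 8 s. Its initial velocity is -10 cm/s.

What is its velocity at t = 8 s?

Δv equals the area under the a-t graph; then v = v₀ + Δv.
0–2 s: ½(4 + -7)(2) = -3 cm/s
2–5 s: ½(-7 + -1)(3) = -12 cm/s
5–8 s: ½(-1 + -6)(3) = -10.5 cm/s
Δv = -25.5 cm/s, so v(8) = -10 + (-25.5) = -35.5 cm/s.

-35.5 cm/s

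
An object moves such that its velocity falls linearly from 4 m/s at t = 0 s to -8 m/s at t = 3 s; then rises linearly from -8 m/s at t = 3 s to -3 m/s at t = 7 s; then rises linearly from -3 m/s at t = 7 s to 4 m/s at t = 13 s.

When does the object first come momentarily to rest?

t = 1 s

v changes sign on 0–3 s (from 4 to -8); the graph is linear there, so v = 0 at t = 0 + (-4)·(3 − 0)/(-8 − 4) = 1 s.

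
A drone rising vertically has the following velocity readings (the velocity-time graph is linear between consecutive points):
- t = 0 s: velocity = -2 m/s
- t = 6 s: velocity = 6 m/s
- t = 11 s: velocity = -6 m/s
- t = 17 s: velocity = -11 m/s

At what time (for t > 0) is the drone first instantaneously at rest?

t = 1.5 s

v changes sign on 0–6 s (from -2 to 6); the graph is linear there, so v = 0 at t = 0 + (2)·(6 − 0)/(6 − -2) = 1.5 s.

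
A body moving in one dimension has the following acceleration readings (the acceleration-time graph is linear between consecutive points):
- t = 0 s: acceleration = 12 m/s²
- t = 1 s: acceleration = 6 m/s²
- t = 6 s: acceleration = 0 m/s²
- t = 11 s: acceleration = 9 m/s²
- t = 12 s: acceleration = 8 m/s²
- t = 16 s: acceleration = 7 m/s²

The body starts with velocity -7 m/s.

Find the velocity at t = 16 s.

78 m/s

Δv equals the area under the a-t graph; then v = v₀ + Δv.
0–1 s: ½(12 + 6)(1) = 9 m/s
1–6 s: ½(6 + 0)(5) = 15 m/s
6–11 s: ½(0 + 9)(5) = 22.5 m/s
11–12 s: ½(9 + 8)(1) = 8.5 m/s
12–16 s: ½(8 + 7)(4) = 30 m/s
Δv = 85 m/s, so v(16) = -7 + (85) = 78 m/s.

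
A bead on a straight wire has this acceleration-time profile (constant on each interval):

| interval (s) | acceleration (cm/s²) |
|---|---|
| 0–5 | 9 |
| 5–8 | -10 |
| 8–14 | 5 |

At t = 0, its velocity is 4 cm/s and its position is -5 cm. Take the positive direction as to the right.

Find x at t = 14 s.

On each constant-a segment, Δv = aΔt and Δx = v₀Δt + ½aΔt²; chain segment to segment.
0–5 s: v starts 4 cm/s; Δx = 4·5 + ½·9·5² = 132.5 cm; v ends 49 cm/s.
5–8 s: v starts 49 cm/s; Δx = 49·3 + ½·-10·3² = 102 cm; v ends 19 cm/s.
8–14 s: v starts 19 cm/s; Δx = 19·6 + ½·5·6² = 204 cm; v ends 49 cm/s.
x(14) = -5 + Σ Δx = 433.5 cm.

433.5 cm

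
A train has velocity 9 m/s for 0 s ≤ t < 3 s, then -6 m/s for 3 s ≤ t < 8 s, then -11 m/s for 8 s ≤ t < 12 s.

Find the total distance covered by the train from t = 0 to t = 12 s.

Distance (not displacement) is the total path length: add the absolute areas under v-t.
0–3 s: |9| × 3 = 27 m
3–8 s: |-6| × 5 = 30 m
8–12 s: |-11| × 4 = 44 m
Total distance = 101 m

101 m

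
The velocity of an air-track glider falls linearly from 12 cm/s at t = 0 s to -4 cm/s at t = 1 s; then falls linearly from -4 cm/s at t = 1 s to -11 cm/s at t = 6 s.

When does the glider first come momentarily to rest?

t = 0.75 s

v changes sign on 0–1 s (from 12 to -4); the graph is linear there, so v = 0 at t = 0 + (-12)·(1 − 0)/(-4 − 12) = 0.75 s.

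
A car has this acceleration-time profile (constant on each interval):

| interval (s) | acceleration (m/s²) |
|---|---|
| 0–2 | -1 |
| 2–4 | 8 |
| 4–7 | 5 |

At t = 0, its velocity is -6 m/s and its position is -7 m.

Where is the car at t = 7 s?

On each constant-a segment, Δv = aΔt and Δx = v₀Δt + ½aΔt²; chain segment to segment.
0–2 s: v starts -6 m/s; Δx = -6·2 + ½·-1·2² = -14 m; v ends -8 m/s.
2–4 s: v starts -8 m/s; Δx = -8·2 + ½·8·2² = 0 m; v ends 8 m/s.
4–7 s: v starts 8 m/s; Δx = 8·3 + ½·5·3² = 46.5 m; v ends 23 m/s.
x(7) = -7 + Σ Δx = 25.5 m.

25.5 m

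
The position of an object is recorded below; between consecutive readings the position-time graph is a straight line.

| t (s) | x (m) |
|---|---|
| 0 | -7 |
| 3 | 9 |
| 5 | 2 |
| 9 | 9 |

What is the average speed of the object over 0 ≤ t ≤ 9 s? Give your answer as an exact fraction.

10/3 m/s

Average speed = (total path length)/(elapsed time); on a piecewise-linear x-t graph the path length is Σ|Δx|.
0–3 s: |Δx| = |9 − -7| = 16 m
3–5 s: |Δx| = |2 − 9| = 7 m
5–9 s: |Δx| = |9 − 2| = 7 m
Total path = 30 m; average speed = 30/9 = 10/3 m/s.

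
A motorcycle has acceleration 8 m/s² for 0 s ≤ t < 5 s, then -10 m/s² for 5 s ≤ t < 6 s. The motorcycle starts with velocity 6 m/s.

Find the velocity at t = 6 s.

36 m/s

Δv equals the area under the a-t graph; then v = v₀ + Δv.
0–5 s: 8 × 5 = 40 m/s
5–6 s: -10 × 1 = -10 m/s
Δv = 30 m/s, so v(6) = 6 + (30) = 36 m/s.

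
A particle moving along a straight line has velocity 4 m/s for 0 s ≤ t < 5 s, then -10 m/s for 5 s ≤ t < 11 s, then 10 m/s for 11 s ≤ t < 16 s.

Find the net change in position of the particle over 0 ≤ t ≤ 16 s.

Net displacement equals the area under the velocity-time graph (areas below the axis count negative).
0–5 s: 4 × 5 = 20 m
5–11 s: -10 × 6 = -60 m
11–16 s: 10 × 5 = 50 m
Net displacement = 10 m

10 m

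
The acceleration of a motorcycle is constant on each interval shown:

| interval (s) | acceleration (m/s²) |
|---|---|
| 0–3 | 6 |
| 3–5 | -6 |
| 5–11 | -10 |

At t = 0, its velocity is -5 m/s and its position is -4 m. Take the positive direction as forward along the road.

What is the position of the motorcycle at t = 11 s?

-152 m

On each constant-a segment, Δv = aΔt and Δx = v₀Δt + ½aΔt²; chain segment to segment.
0–3 s: v starts -5 m/s; Δx = -5·3 + ½·6·3² = 12 m; v ends 13 m/s.
3–5 s: v starts 13 m/s; Δx = 13·2 + ½·-6·2² = 14 m; v ends 1 m/s.
5–11 s: v starts 1 m/s; Δx = 1·6 + ½·-10·6² = -174 m; v ends -59 m/s.
x(11) = -4 + Σ Δx = -152 m.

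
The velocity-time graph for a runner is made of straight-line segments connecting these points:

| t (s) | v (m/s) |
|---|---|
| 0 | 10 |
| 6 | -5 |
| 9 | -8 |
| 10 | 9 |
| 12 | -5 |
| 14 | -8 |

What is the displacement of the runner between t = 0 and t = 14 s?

Displacement is the signed area under the v-t curve.
0–6 s: ½(10 + -5)(6) = 15 m
6–9 s: ½(-5 + -8)(3) = -19.5 m
9–10 s: ½(-8 + 9)(1) = 0.5 m
10–12 s: ½(9 + -5)(2) = 4 m
12–14 s: ½(-5 + -8)(2) = -13 m
Net displacement = -13 m

-13 m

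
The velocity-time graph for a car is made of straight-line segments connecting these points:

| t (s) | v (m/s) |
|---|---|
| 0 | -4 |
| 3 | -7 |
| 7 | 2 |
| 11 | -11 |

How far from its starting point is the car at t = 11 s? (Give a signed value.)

-44.5 m

Displacement is the signed area under the v-t curve.
0–3 s: ½(-4 + -7)(3) = -16.5 m
3–7 s: ½(-7 + 2)(4) = -10 m
7–11 s: ½(2 + -11)(4) = -18 m
Net displacement = -44.5 m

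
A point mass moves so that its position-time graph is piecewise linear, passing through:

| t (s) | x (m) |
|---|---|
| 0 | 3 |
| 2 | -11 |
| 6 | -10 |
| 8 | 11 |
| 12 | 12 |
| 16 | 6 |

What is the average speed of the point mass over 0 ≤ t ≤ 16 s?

Average speed = (total path length)/(elapsed time); on a piecewise-linear x-t graph the path length is Σ|Δx|.
0–2 s: |Δx| = |-11 − 3| = 14 m
2–6 s: |Δx| = |-10 − -11| = 1 m
6–8 s: |Δx| = |11 − -10| = 21 m
8–12 s: |Δx| = |12 − 11| = 1 m
12–16 s: |Δx| = |6 − 12| = 6 m
Total path = 43 m; average speed = 43/16 = 2.6875 m/s.

2.6875 m/s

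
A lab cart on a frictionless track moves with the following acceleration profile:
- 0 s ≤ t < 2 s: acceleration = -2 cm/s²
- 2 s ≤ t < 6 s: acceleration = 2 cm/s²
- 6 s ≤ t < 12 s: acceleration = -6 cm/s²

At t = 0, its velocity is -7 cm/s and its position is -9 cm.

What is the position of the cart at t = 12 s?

On each constant-a segment, Δv = aΔt and Δx = v₀Δt + ½aΔt²; chain segment to segment.
0–2 s: v starts -7 cm/s; Δx = -7·2 + ½·-2·2² = -18 cm; v ends -11 cm/s.
2–6 s: v starts -11 cm/s; Δx = -11·4 + ½·2·4² = -28 cm; v ends -3 cm/s.
6–12 s: v starts -3 cm/s; Δx = -3·6 + ½·-6·6² = -126 cm; v ends -39 cm/s.
x(12) = -9 + Σ Δx = -181 cm.

-181 cm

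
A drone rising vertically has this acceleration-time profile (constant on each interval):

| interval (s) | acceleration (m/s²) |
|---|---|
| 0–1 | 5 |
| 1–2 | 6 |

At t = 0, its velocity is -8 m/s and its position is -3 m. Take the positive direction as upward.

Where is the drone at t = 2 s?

-8.5 m

On each constant-a segment, Δv = aΔt and Δx = v₀Δt + ½aΔt²; chain segment to segment.
0–1 s: v starts -8 m/s; Δx = -8·1 + ½·5·1² = -5.5 m; v ends -3 m/s.
1–2 s: v starts -3 m/s; Δx = -3·1 + ½·6·1² = 0 m; v ends 3 m/s.
x(2) = -3 + Σ Δx = -8.5 m.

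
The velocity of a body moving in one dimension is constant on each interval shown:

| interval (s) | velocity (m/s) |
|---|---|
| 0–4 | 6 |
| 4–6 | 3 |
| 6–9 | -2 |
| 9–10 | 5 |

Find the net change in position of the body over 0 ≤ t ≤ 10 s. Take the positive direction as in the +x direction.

29 m

Displacement is the signed area under the v-t curve.
0–4 s: 6 × 4 = 24 m
4–6 s: 3 × 2 = 6 m
6–9 s: -2 × 3 = -6 m
9–10 s: 5 × 1 = 5 m
Net displacement = 29 m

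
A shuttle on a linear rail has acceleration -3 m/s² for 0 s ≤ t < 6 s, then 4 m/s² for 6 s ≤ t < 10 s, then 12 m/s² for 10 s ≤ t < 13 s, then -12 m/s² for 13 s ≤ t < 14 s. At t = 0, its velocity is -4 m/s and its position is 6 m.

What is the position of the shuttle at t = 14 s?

-68 m

On each constant-a segment, Δv = aΔt and Δx = v₀Δt + ½aΔt²; chain segment to segment.
0–6 s: v starts -4 m/s; Δx = -4·6 + ½·-3·6² = -78 m; v ends -22 m/s.
6–10 s: v starts -22 m/s; Δx = -22·4 + ½·4·4² = -56 m; v ends -6 m/s.
10–13 s: v starts -6 m/s; Δx = -6·3 + ½·12·3² = 36 m; v ends 30 m/s.
13–14 s: v starts 30 m/s; Δx = 30·1 + ½·-12·1² = 24 m; v ends 18 m/s.
x(14) = 6 + Σ Δx = -68 m.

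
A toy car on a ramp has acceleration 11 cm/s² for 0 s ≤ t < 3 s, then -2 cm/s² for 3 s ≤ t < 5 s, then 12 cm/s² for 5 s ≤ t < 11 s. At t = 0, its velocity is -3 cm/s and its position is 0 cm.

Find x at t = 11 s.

468.5 cm

On each constant-a segment, Δv = aΔt and Δx = v₀Δt + ½aΔt²; chain segment to segment.
0–3 s: v starts -3 cm/s; Δx = -3·3 + ½·11·3² = 40.5 cm; v ends 30 cm/s.
3–5 s: v starts 30 cm/s; Δx = 30·2 + ½·-2·2² = 56 cm; v ends 26 cm/s.
5–11 s: v starts 26 cm/s; Δx = 26·6 + ½·12·6² = 372 cm; v ends 98 cm/s.
x(11) = 0 + Σ Δx = 468.5 cm.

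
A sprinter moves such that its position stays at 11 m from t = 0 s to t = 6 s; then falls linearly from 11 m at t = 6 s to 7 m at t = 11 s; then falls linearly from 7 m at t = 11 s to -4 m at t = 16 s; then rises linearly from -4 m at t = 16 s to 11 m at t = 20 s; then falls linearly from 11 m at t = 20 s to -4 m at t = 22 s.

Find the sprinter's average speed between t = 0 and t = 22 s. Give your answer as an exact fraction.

Average speed = (total path length)/(elapsed time); on a piecewise-linear x-t graph the path length is Σ|Δx|.
0–6 s: |Δx| = |11 − 11| = 0 m
6–11 s: |Δx| = |7 − 11| = 4 m
11–16 s: |Δx| = |-4 − 7| = 11 m
16–20 s: |Δx| = |11 − -4| = 15 m
20–22 s: |Δx| = |-4 − 11| = 15 m
Total path = 45 m; average speed = 45/22 = 45/22 m/s.

45/22 m/s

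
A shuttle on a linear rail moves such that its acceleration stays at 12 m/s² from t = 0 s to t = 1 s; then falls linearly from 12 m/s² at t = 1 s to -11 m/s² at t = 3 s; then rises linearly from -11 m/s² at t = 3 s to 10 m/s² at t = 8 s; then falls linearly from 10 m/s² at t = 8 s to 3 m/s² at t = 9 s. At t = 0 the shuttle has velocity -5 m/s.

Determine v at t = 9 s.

Δv equals the area under the a-t graph; then v = v₀ + Δv.
0–1 s: 12 × 1 = 12 m/s
1–3 s: ½(12 + -11)(2) = 1 m/s
3–8 s: ½(-11 + 10)(5) = -2.5 m/s
8–9 s: ½(10 + 3)(1) = 6.5 m/s
Δv = 17 m/s, so v(9) = -5 + (17) = 12 m/s.

12 m/s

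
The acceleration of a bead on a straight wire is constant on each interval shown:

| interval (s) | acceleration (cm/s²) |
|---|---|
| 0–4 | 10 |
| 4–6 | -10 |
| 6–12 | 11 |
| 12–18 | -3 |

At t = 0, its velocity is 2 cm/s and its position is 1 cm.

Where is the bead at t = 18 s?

957 cm

On each constant-a segment, Δv = aΔt and Δx = v₀Δt + ½aΔt²; chain segment to segment.
0–4 s: v starts 2 cm/s; Δx = 2·4 + ½·10·4² = 88 cm; v ends 42 cm/s.
4–6 s: v starts 42 cm/s; Δx = 42·2 + ½·-10·2² = 64 cm; v ends 22 cm/s.
6–12 s: v starts 22 cm/s; Δx = 22·6 + ½·11·6² = 330 cm; v ends 88 cm/s.
12–18 s: v starts 88 cm/s; Δx = 88·6 + ½·-3·6² = 474 cm; v ends 70 cm/s.
x(18) = 1 + Σ Δx = 957 cm.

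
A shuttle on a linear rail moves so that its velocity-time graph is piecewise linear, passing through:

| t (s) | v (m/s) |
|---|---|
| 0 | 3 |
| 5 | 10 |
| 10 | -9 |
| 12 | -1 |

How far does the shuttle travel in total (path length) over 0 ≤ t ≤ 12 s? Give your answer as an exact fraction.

Total distance travelled is ∫|v| dt — sum the magnitudes of each area piece.
0–5 s: |½(3 + 10)(5)| = 32.5 m
5–10 s: v = 0 at t = 145/19 s; triangle areas 250/19 + 405/38 = 905/38 m
10–12 s: |½(-9 + -1)(2)| = 10 m
Total distance = 1260/19 m

1260/19 m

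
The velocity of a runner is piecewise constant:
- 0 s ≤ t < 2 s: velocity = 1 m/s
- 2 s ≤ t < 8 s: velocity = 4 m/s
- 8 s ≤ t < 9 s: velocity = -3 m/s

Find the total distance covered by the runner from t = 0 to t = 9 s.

Total distance travelled is ∫|v| dt — sum the magnitudes of each area piece.
0–2 s: |1| × 2 = 2 m
2–8 s: |4| × 6 = 24 m
8–9 s: |-3| × 1 = 3 m
Total distance = 29 m

29 m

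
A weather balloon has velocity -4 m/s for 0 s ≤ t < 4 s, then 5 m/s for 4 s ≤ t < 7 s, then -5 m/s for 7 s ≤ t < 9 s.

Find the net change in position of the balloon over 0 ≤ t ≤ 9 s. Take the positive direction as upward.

Displacement is the signed area under the v-t curve.
0–4 s: -4 × 4 = -16 m
4–7 s: 5 × 3 = 15 m
7–9 s: -5 × 2 = -10 m
Net displacement = -11 m

-11 m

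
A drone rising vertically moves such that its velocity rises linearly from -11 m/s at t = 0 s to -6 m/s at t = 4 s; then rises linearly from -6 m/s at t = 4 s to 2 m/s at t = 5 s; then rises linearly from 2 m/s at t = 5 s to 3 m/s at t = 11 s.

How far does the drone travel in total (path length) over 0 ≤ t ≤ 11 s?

Total distance travelled is ∫|v| dt — sum the magnitudes of each area piece.
0–4 s: |½(-11 + -6)(4)| = 34 m
4–5 s: v = 0 at t = 4.75 s; triangle areas 2.25 + 0.25 = 2.5 m
5–11 s: |½(2 + 3)(6)| = 15 m
Total distance = 51.5 m

51.5 m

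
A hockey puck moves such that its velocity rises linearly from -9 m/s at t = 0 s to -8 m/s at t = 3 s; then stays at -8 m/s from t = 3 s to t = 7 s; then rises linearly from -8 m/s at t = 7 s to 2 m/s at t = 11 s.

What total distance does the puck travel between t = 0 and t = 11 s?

71.1 m

Total distance travelled is ∫|v| dt — sum the magnitudes of each area piece.
0–3 s: |½(-9 + -8)(3)| = 25.5 m
3–7 s: |-8| × 4 = 32 m
7–11 s: v = 0 at t = 10.2 s; triangle areas 12.8 + 0.8 = 13.6 m
Total distance = 71.1 m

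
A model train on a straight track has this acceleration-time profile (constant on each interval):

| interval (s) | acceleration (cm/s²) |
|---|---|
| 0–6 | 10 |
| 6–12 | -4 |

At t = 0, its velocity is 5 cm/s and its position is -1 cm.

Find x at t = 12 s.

527 cm

On each constant-a segment, Δv = aΔt and Δx = v₀Δt + ½aΔt²; chain segment to segment.
0–6 s: v starts 5 cm/s; Δx = 5·6 + ½·10·6² = 210 cm; v ends 65 cm/s.
6–12 s: v starts 65 cm/s; Δx = 65·6 + ½·-4·6² = 318 cm; v ends 41 cm/s.
x(12) = -1 + Σ Δx = 527 cm.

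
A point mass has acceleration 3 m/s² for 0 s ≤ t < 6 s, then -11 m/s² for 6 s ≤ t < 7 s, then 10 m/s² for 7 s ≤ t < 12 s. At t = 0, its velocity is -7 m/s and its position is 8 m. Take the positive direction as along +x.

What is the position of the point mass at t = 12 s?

On each constant-a segment, Δv = aΔt and Δx = v₀Δt + ½aΔt²; chain segment to segment.
0–6 s: v starts -7 m/s; Δx = -7·6 + ½·3·6² = 12 m; v ends 11 m/s.
6–7 s: v starts 11 m/s; Δx = 11·1 + ½·-11·1² = 5.5 m; v ends 0 m/s.
7–12 s: v starts 0 m/s; Δx = 0·5 + ½·10·5² = 125 m; v ends 50 m/s.
x(12) = 8 + Σ Δx = 150.5 m.

150.5 m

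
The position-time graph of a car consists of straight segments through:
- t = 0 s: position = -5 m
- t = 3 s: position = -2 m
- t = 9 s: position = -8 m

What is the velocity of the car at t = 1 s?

Velocity is the slope of the x-t graph on 0–3 s: (-2 − -5)/(3 − 0) = 1 m/s.

1 m/s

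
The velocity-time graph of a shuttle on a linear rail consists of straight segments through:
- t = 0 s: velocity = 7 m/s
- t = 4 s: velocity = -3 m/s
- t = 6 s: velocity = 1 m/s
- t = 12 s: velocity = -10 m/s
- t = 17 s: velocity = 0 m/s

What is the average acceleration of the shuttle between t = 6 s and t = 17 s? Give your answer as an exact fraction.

Average acceleration = Δv/Δt = (0 − 1)/(17 − 6) = -1/11 m/s².

-1/11 m/s²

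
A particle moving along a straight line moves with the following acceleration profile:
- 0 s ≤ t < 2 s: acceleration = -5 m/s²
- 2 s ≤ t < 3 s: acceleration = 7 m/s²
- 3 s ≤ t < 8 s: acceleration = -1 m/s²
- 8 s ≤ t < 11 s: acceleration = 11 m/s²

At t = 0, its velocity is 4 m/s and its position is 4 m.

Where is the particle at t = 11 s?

On each constant-a segment, Δv = aΔt and Δx = v₀Δt + ½aΔt²; chain segment to segment.
0–2 s: v starts 4 m/s; Δx = 4·2 + ½·-5·2² = -2 m; v ends -6 m/s.
2–3 s: v starts -6 m/s; Δx = -6·1 + ½·7·1² = -2.5 m; v ends 1 m/s.
3–8 s: v starts 1 m/s; Δx = 1·5 + ½·-1·5² = -7.5 m; v ends -4 m/s.
8–11 s: v starts -4 m/s; Δx = -4·3 + ½·11·3² = 37.5 m; v ends 29 m/s.
x(11) = 4 + Σ Δx = 29.5 m.

29.5 m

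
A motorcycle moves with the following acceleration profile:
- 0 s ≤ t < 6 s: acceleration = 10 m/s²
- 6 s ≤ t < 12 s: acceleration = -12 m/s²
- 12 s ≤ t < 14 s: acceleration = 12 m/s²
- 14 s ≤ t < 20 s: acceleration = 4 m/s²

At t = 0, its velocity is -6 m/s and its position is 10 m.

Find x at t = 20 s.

On each constant-a segment, Δv = aΔt and Δx = v₀Δt + ½aΔt²; chain segment to segment.
0–6 s: v starts -6 m/s; Δx = -6·6 + ½·10·6² = 144 m; v ends 54 m/s.
6–12 s: v starts 54 m/s; Δx = 54·6 + ½·-12·6² = 108 m; v ends -18 m/s.
12–14 s: v starts -18 m/s; Δx = -18·2 + ½·12·2² = -12 m; v ends 6 m/s.
14–20 s: v starts 6 m/s; Δx = 6·6 + ½·4·6² = 108 m; v ends 30 m/s.
x(20) = 10 + Σ Δx = 358 m.

358 m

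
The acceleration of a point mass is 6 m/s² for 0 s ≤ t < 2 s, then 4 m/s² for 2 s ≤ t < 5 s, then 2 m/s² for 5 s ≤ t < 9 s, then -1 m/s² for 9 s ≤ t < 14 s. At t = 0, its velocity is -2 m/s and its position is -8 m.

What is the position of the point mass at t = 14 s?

289.5 m

On each constant-a segment, Δv = aΔt and Δx = v₀Δt + ½aΔt²; chain segment to segment.
0–2 s: v starts -2 m/s; Δx = -2·2 + ½·6·2² = 8 m; v ends 10 m/s.
2–5 s: v starts 10 m/s; Δx = 10·3 + ½·4·3² = 48 m; v ends 22 m/s.
5–9 s: v starts 22 m/s; Δx = 22·4 + ½·2·4² = 104 m; v ends 30 m/s.
9–14 s: v starts 30 m/s; Δx = 30·5 + ½·-1·5² = 137.5 m; v ends 25 m/s.
x(14) = -8 + Σ Δx = 289.5 m.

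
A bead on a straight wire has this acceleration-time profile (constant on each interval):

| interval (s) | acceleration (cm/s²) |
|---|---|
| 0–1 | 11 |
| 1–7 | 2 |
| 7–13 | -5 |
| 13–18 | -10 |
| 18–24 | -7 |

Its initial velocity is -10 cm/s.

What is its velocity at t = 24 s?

Δv equals the area under the a-t graph; then v = v₀ + Δv.
0–1 s: 11 × 1 = 11 cm/s
1–7 s: 2 × 6 = 12 cm/s
7–13 s: -5 × 6 = -30 cm/s
13–18 s: -10 × 5 = -50 cm/s
18–24 s: -7 × 6 = -42 cm/s
Δv = -99 cm/s, so v(24) = -10 + (-99) = -109 cm/s.

-109 cm/s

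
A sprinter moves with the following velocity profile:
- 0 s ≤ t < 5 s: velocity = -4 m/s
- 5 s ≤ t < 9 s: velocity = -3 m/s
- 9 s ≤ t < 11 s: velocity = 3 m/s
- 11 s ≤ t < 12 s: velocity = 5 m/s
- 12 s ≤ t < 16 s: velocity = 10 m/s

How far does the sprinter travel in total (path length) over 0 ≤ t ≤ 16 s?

Distance (not displacement) is the total path length: add the absolute areas under v-t.
0–5 s: |-4| × 5 = 20 m
5–9 s: |-3| × 4 = 12 m
9–11 s: |3| × 2 = 6 m
11–12 s: |5| × 1 = 5 m
12–16 s: |10| × 4 = 40 m
Total distance = 83 m

83 m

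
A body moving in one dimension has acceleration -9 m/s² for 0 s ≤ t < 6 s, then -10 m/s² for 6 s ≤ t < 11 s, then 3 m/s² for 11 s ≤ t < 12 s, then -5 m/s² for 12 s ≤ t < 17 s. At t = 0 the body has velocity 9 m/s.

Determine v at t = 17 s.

-117 m/s

Δv equals the area under the a-t graph; then v = v₀ + Δv.
0–6 s: -9 × 6 = -54 m/s
6–11 s: -10 × 5 = -50 m/s
11–12 s: 3 × 1 = 3 m/s
12–17 s: -5 × 5 = -25 m/s
Δv = -126 m/s, so v(17) = 9 + (-126) = -117 m/s.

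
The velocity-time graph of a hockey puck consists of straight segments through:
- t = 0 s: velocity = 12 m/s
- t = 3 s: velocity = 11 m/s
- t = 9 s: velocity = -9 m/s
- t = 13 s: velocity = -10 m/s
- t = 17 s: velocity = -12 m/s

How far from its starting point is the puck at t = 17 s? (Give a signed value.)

-41.5 m

Net displacement equals the area under the velocity-time graph (areas below the axis count negative).
0–3 s: ½(12 + 11)(3) = 34.5 m
3–9 s: ½(11 + -9)(6) = 6 m
9–13 s: ½(-9 + -10)(4) = -38 m
13–17 s: ½(-10 + -12)(4) = -44 m
Net displacement = -41.5 m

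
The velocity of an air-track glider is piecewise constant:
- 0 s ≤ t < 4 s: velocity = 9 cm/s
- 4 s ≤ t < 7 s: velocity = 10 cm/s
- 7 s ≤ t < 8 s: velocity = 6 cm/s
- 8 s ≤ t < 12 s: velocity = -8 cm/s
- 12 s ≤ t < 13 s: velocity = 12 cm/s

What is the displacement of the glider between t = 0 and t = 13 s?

Net displacement equals the area under the velocity-time graph (areas below the axis count negative).
0–4 s: 9 × 4 = 36 cm
4–7 s: 10 × 3 = 30 cm
7–8 s: 6 × 1 = 6 cm
8–12 s: -8 × 4 = -32 cm
12–13 s: 12 × 1 = 12 cm
Net displacement = 52 cm

52 cm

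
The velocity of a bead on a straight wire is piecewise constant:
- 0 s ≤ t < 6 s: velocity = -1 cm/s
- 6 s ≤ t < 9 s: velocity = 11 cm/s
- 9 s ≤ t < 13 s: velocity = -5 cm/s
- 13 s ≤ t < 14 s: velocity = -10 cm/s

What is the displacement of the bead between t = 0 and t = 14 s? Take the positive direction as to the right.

Net displacement equals the area under the velocity-time graph (areas below the axis count negative).
0–6 s: -1 × 6 = -6 cm
6–9 s: 11 × 3 = 33 cm
9–13 s: -5 × 4 = -20 cm
13–14 s: -10 × 1 = -10 cm
Net displacement = -3 cm

-3 cm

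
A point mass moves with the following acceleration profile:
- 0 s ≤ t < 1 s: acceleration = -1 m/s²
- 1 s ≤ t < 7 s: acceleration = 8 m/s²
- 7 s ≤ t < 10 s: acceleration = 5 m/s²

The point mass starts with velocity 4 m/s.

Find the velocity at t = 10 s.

66 m/s

Δv equals the area under the a-t graph; then v = v₀ + Δv.
0–1 s: -1 × 1 = -1 m/s
1–7 s: 8 × 6 = 48 m/s
7–10 s: 5 × 3 = 15 m/s
Δv = 62 m/s, so v(10) = 4 + (62) = 66 m/s.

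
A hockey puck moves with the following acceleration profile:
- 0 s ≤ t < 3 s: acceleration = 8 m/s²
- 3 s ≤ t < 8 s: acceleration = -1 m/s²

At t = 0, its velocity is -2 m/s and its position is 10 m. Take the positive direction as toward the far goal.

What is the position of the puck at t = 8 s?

On each constant-a segment, Δv = aΔt and Δx = v₀Δt + ½aΔt²; chain segment to segment.
0–3 s: v starts -2 m/s; Δx = -2·3 + ½·8·3² = 30 m; v ends 22 m/s.
3–8 s: v starts 22 m/s; Δx = 22·5 + ½·-1·5² = 97.5 m; v ends 17 m/s.
x(8) = 10 + Σ Δx = 137.5 m.

137.5 m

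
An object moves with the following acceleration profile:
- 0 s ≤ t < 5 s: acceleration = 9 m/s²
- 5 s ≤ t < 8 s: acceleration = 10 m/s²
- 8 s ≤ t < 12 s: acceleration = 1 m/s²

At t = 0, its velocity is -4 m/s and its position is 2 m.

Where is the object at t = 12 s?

554.5 m

On each constant-a segment, Δv = aΔt and Δx = v₀Δt + ½aΔt²; chain segment to segment.
0–5 s: v starts -4 m/s; Δx = -4·5 + ½·9·5² = 92.5 m; v ends 41 m/s.
5–8 s: v starts 41 m/s; Δx = 41·3 + ½·10·3² = 168 m; v ends 71 m/s.
8–12 s: v starts 71 m/s; Δx = 71·4 + ½·1·4² = 292 m; v ends 75 m/s.
x(12) = 2 + Σ Δx = 554.5 m.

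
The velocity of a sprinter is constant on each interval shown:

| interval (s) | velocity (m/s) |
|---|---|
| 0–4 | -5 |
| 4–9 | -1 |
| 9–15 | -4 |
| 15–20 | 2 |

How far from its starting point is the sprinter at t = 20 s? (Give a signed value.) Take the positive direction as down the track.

-39 m

Net displacement equals the area under the velocity-time graph (areas below the axis count negative).
0–4 s: -5 × 4 = -20 m
4–9 s: -1 × 5 = -5 m
9–15 s: -4 × 6 = -24 m
15–20 s: 2 × 5 = 10 m
Net displacement = -39 m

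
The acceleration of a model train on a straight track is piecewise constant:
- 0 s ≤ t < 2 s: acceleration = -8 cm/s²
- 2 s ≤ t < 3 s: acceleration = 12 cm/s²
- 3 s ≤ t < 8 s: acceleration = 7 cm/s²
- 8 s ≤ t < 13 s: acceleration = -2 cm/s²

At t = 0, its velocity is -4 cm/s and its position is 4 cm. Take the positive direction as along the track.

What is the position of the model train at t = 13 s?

123.5 cm

On each constant-a segment, Δv = aΔt and Δx = v₀Δt + ½aΔt²; chain segment to segment.
0–2 s: v starts -4 cm/s; Δx = -4·2 + ½·-8·2² = -24 cm; v ends -20 cm/s.
2–3 s: v starts -20 cm/s; Δx = -20·1 + ½·12·1² = -14 cm; v ends -8 cm/s.
3–8 s: v starts -8 cm/s; Δx = -8·5 + ½·7·5² = 47.5 cm; v ends 27 cm/s.
8–13 s: v starts 27 cm/s; Δx = 27·5 + ½·-2·5² = 110 cm; v ends 17 cm/s.
x(13) = 4 + Σ Δx = 123.5 cm.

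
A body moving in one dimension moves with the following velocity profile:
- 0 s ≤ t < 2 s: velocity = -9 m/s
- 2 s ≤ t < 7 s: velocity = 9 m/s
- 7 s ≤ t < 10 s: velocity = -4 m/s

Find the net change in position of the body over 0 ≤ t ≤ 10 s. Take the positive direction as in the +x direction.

15 m

Net displacement equals the area under the velocity-time graph (areas below the axis count negative).
0–2 s: -9 × 2 = -18 m
2–7 s: 9 × 5 = 45 m
7–10 s: -4 × 3 = -12 m
Net displacement = 15 m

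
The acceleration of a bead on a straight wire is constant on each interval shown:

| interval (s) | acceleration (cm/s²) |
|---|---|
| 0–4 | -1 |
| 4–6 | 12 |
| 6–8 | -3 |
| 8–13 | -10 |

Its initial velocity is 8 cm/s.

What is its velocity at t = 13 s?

-28 cm/s

Δv equals the area under the a-t graph; then v = v₀ + Δv.
0–4 s: -1 × 4 = -4 cm/s
4–6 s: 12 × 2 = 24 cm/s
6–8 s: -3 × 2 = -6 cm/s
8–13 s: -10 × 5 = -50 cm/s
Δv = -36 cm/s, so v(13) = 8 + (-36) = -28 cm/s.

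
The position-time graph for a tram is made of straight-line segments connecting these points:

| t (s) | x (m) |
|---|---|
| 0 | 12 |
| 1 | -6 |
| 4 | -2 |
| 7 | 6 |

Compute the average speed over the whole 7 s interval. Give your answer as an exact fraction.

Average speed = (total path length)/(elapsed time); on a piecewise-linear x-t graph the path length is Σ|Δx|.
0–1 s: |Δx| = |-6 − 12| = 18 m
1–4 s: |Δx| = |-2 − -6| = 4 m
4–7 s: |Δx| = |6 − -2| = 8 m
Total path = 30 m; average speed = 30/7 = 30/7 m/s.

30/7 m/s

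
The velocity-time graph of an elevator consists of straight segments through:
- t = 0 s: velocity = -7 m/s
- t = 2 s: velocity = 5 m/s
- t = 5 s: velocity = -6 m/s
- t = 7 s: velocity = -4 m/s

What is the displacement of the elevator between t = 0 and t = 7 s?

-13.5 m

Displacement is the signed area under the v-t curve.
0–2 s: ½(-7 + 5)(2) = -2 m
2–5 s: ½(5 + -6)(3) = -1.5 m
5–7 s: ½(-6 + -4)(2) = -10 m
Net displacement = -13.5 m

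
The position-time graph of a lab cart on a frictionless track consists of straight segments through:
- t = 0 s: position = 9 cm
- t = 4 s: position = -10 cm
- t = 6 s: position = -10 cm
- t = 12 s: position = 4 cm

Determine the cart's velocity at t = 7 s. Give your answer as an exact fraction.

7/3 cm/s

Velocity is the slope of the x-t graph on 6–12 s: (4 − -10)/(12 − 6) = 7/3 cm/s.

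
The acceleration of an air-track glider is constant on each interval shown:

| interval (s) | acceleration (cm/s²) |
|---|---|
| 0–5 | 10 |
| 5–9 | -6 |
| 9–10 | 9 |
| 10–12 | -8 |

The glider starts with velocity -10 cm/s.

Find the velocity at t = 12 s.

9 cm/s

Δv equals the area under the a-t graph; then v = v₀ + Δv.
0–5 s: 10 × 5 = 50 cm/s
5–9 s: -6 × 4 = -24 cm/s
9–10 s: 9 × 1 = 9 cm/s
10–12 s: -8 × 2 = -16 cm/s
Δv = 19 cm/s, so v(12) = -10 + (19) = 9 cm/s.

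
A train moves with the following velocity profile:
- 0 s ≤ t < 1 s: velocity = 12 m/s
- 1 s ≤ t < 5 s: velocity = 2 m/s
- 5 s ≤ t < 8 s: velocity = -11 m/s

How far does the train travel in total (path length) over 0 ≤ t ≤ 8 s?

Total distance travelled is ∫|v| dt — sum the magnitudes of each area piece.
0–1 s: |12| × 1 = 12 m
1–5 s: |2| × 4 = 8 m
5–8 s: |-11| × 3 = 33 m
Total distance = 53 m

53 m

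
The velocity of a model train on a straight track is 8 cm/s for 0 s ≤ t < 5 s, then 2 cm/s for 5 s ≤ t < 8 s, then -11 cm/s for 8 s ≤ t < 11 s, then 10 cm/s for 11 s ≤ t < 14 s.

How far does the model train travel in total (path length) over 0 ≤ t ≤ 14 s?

109 cm

Distance (not displacement) is the total path length: add the absolute areas under v-t.
0–5 s: |8| × 5 = 40 cm
5–8 s: |2| × 3 = 6 cm
8–11 s: |-11| × 3 = 33 cm
11–14 s: |10| × 3 = 30 cm
Total distance = 109 cm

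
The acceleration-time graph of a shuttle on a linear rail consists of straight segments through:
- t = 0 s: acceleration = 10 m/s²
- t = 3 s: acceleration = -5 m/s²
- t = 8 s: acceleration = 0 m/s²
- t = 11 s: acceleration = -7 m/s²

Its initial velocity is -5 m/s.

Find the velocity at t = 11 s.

Δv equals the area under the a-t graph; then v = v₀ + Δv.
0–3 s: ½(10 + -5)(3) = 7.5 m/s
3–8 s: ½(-5 + 0)(5) = -12.5 m/s
8–11 s: ½(0 + -7)(3) = -10.5 m/s
Δv = -15.5 m/s, so v(11) = -5 + (-15.5) = -20.5 m/s.

-20.5 m/s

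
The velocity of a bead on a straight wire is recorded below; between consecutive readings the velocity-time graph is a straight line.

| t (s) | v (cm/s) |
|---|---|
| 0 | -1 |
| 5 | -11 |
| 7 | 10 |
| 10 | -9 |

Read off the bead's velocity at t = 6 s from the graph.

On 5–7 s the graph is linear from -11 to 10 cm/s: v(6) = -11 + (10 − -11)·(6 − 5)/(7 − 5) = -0.5 cm/s.

-0.5 cm/s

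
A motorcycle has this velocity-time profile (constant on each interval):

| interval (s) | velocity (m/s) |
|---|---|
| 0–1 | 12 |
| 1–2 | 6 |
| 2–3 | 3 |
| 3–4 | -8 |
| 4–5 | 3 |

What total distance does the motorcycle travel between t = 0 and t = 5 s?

Distance (not displacement) is the total path length: add the absolute areas under v-t.
0–1 s: |12| × 1 = 12 m
1–2 s: |6| × 1 = 6 m
2–3 s: |3| × 1 = 3 m
3–4 s: |-8| × 1 = 8 m
4–5 s: |3| × 1 = 3 m
Total distance = 32 m

32 m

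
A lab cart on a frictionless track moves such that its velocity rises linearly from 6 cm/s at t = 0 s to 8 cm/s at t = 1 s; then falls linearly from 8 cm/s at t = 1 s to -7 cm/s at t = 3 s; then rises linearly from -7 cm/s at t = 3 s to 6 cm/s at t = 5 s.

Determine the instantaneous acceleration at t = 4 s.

6.5 cm/s²

Acceleration is the slope of the v-t graph on 3–5 s: (6 − -7)/(5 − 3) = 6.5 cm/s².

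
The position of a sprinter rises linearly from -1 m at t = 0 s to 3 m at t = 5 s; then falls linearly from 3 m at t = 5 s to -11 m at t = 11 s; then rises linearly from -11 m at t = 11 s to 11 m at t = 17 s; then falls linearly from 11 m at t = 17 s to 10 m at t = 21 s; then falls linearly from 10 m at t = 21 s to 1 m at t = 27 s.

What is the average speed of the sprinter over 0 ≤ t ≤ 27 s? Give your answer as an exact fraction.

Average speed = (total path length)/(elapsed time); on a piecewise-linear x-t graph the path length is Σ|Δx|.
0–5 s: |Δx| = |3 − -1| = 4 m
5–11 s: |Δx| = |-11 − 3| = 14 m
11–17 s: |Δx| = |11 − -11| = 22 m
17–21 s: |Δx| = |10 − 11| = 1 m
21–27 s: |Δx| = |1 − 10| = 9 m
Total path = 50 m; average speed = 50/27 = 50/27 m/s.

50/27 m/s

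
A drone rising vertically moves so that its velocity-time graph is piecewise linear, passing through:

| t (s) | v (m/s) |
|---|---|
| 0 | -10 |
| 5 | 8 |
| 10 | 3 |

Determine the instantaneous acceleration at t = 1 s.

Acceleration is the slope of the v-t graph on 0–5 s: (8 − -10)/(5 − 0) = 3.6 m/s².

3.6 m/s²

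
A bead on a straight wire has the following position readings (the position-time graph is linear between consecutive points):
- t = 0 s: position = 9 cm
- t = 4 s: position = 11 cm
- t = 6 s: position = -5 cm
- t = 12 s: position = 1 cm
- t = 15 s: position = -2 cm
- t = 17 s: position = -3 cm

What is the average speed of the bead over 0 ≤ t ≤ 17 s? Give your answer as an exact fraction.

Average speed = (total path length)/(elapsed time); on a piecewise-linear x-t graph the path length is Σ|Δx|.
0–4 s: |Δx| = |11 − 9| = 2 cm
4–6 s: |Δx| = |-5 − 11| = 16 cm
6–12 s: |Δx| = |1 − -5| = 6 cm
12–15 s: |Δx| = |-2 − 1| = 3 cm
15–17 s: |Δx| = |-3 − -2| = 1 cm
Total path = 28 cm; average speed = 28/17 = 28/17 cm/s.

28/17 cm/s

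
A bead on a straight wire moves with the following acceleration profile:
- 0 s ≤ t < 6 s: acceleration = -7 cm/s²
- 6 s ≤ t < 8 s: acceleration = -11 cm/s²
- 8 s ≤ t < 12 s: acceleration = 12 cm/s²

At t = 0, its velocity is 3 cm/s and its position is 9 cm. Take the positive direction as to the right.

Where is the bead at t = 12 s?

On each constant-a segment, Δv = aΔt and Δx = v₀Δt + ½aΔt²; chain segment to segment.
0–6 s: v starts 3 cm/s; Δx = 3·6 + ½·-7·6² = -108 cm; v ends -39 cm/s.
6–8 s: v starts -39 cm/s; Δx = -39·2 + ½·-11·2² = -100 cm; v ends -61 cm/s.
8–12 s: v starts -61 cm/s; Δx = -61·4 + ½·12·4² = -148 cm; v ends -13 cm/s.
x(12) = 9 + Σ Δx = -347 cm.

-347 cm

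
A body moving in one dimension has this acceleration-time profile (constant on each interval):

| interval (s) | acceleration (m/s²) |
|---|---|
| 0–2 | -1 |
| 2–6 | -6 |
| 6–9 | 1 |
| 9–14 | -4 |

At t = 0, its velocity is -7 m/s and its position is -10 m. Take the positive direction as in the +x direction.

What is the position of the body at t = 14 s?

-404.5 m

On each constant-a segment, Δv = aΔt and Δx = v₀Δt + ½aΔt²; chain segment to segment.
0–2 s: v starts -7 m/s; Δx = -7·2 + ½·-1·2² = -16 m; v ends -9 m/s.
2–6 s: v starts -9 m/s; Δx = -9·4 + ½·-6·4² = -84 m; v ends -33 m/s.
6–9 s: v starts -33 m/s; Δx = -33·3 + ½·1·3² = -94.5 m; v ends -30 m/s.
9–14 s: v starts -30 m/s; Δx = -30·5 + ½·-4·5² = -200 m; v ends -50 m/s.
x(14) = -10 + Σ Δx = -404.5 m.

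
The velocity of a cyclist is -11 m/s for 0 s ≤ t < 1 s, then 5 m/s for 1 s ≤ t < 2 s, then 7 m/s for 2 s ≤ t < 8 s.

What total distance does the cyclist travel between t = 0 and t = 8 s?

Total distance travelled is ∫|v| dt — sum the magnitudes of each area piece.
0–1 s: |-11| × 1 = 11 m
1–2 s: |5| × 1 = 5 m
2–8 s: |7| × 6 = 42 m
Total distance = 58 m

58 m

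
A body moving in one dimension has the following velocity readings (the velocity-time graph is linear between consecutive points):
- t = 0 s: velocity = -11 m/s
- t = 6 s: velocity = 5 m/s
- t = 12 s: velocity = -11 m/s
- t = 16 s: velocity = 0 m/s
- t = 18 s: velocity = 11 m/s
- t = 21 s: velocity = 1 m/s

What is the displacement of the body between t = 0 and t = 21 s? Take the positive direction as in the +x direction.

Net displacement equals the area under the velocity-time graph (areas below the axis count negative).
0–6 s: ½(-11 + 5)(6) = -18 m
6–12 s: ½(5 + -11)(6) = -18 m
12–16 s: ½(-11 + 0)(4) = -22 m
16–18 s: ½(0 + 11)(2) = 11 m
18–21 s: ½(11 + 1)(3) = 18 m
Net displacement = -29 m

-29 m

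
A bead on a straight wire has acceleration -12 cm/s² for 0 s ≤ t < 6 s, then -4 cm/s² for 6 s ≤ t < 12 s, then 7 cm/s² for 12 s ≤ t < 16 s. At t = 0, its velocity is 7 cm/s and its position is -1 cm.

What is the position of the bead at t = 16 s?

On each constant-a segment, Δv = aΔt and Δx = v₀Δt + ½aΔt²; chain segment to segment.
0–6 s: v starts 7 cm/s; Δx = 7·6 + ½·-12·6² = -174 cm; v ends -65 cm/s.
6–12 s: v starts -65 cm/s; Δx = -65·6 + ½·-4·6² = -462 cm; v ends -89 cm/s.
12–16 s: v starts -89 cm/s; Δx = -89·4 + ½·7·4² = -300 cm; v ends -61 cm/s.
x(16) = -1 + Σ Δx = -937 cm.

-937 cm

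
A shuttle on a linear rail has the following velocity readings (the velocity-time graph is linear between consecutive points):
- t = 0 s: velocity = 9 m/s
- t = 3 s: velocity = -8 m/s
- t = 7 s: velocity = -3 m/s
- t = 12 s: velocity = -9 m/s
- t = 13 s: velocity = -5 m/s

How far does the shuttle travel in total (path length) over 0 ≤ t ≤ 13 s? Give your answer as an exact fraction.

2441/34 m

Total distance travelled is ∫|v| dt — sum the magnitudes of each area piece.
0–3 s: v = 0 at t = 27/17 s; triangle areas 243/34 + 96/17 = 435/34 m
3–7 s: |½(-8 + -3)(4)| = 22 m
7–12 s: |½(-3 + -9)(5)| = 30 m
12–13 s: |½(-9 + -5)(1)| = 7 m
Total distance = 2441/34 m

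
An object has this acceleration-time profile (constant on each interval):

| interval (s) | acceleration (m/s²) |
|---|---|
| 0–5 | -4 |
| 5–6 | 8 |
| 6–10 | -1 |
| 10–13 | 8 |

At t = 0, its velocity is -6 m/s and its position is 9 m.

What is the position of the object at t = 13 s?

-203 m

On each constant-a segment, Δv = aΔt and Δx = v₀Δt + ½aΔt²; chain segment to segment.
0–5 s: v starts -6 m/s; Δx = -6·5 + ½·-4·5² = -80 m; v ends -26 m/s.
5–6 s: v starts -26 m/s; Δx = -26·1 + ½·8·1² = -22 m; v ends -18 m/s.
6–10 s: v starts -18 m/s; Δx = -18·4 + ½·-1·4² = -80 m; v ends -22 m/s.
10–13 s: v starts -22 m/s; Δx = -22·3 + ½·8·3² = -30 m; v ends 2 m/s.
x(13) = 9 + Σ Δx = -203 m.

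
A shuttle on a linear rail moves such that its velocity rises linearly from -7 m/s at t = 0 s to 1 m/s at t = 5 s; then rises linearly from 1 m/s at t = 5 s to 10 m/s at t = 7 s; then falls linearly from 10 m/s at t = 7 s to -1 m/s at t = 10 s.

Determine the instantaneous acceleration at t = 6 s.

Acceleration is the slope of the v-t graph on 5–7 s: (10 − 1)/(7 − 5) = 4.5 m/s².

4.5 m/s²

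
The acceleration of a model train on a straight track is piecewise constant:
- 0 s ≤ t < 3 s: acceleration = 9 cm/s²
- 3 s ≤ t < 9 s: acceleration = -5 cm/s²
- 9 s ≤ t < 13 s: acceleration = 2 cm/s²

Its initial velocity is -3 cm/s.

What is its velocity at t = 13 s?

Δv equals the area under the a-t graph; then v = v₀ + Δv.
0–3 s: 9 × 3 = 27 cm/s
3–9 s: -5 × 6 = -30 cm/s
9–13 s: 2 × 4 = 8 cm/s
Δv = 5 cm/s, so v(13) = -3 + (5) = 2 cm/s.

2 cm/s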